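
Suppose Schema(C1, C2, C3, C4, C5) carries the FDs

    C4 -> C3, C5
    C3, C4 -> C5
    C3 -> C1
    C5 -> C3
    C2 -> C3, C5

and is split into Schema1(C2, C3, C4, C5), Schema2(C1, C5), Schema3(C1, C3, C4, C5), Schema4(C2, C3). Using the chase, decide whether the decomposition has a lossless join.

Yes

Chase test. Columns are C1, C2, C3, C4, C5; row i has aⱼ where attribute j ∈ Schemai, else bᵢⱼ.
Initial tableau (one row per fragment):
  row 1: b11 a2 a3 a4 a5
  row 2: a1 b22 b23 b24 a5
  row 3: a1 b32 a3 a4 a5
  row 4: b41 a2 a3 b44 b45
Rows 1 and 3 agree on C3; apply C3→C1 and equate their C1 entries.
Rows 1 and 4 agree on C3; apply C3→C1 and equate their C1 entries.
Rows 1 and 2 agree on C5; apply C5→C3 and equate their C3 entries.
Rows 1 and 4 agree on C2; apply C2→C3, C5 and equate their C3, C5 entries.
Row 1 is now all distinguished symbols — the join is lossless.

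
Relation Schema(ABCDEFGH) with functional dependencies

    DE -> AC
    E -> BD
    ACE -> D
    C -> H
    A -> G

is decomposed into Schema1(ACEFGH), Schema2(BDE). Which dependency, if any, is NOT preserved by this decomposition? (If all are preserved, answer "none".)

DE → AC: restricted closure across fragments reaches AC.
E → BD lies within Schema2.
ACE → D: restricted closure across fragments reaches D.
C → H lies within Schema1.
A → G lies within Schema1.
Every dependency is enforceable on the fragments, so the decomposition is dependency-preserving.

none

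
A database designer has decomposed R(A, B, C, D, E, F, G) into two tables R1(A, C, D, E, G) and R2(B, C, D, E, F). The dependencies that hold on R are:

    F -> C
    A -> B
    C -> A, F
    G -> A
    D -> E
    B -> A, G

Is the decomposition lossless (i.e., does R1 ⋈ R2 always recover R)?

Yes

Common attributes: R1 ∩ R2 = {C, D, E}.
Closure of {C, D, E}: C → A, F applies, adding A, F; A → B applies, adding B; B → A, G applies, adding G. So (C, D, E)⁺ = {A, B, C, D, E, F, G}.
This closure contains every attribute of R1, so R1 ∩ R2 → R1. The join is lossless.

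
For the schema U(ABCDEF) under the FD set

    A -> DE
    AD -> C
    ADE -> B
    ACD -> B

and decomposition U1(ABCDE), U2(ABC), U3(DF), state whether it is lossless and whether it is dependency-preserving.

Lossless test (chase): Rows 1 and 2 agree on A; apply A→DE and equate their DE entries. No row becomes fully distinguished — the join is lossy.
Dependency preservation: every FD's attributes lie within a single fragment, so each can be enforced locally — preserved.

lossy but dependency-preserving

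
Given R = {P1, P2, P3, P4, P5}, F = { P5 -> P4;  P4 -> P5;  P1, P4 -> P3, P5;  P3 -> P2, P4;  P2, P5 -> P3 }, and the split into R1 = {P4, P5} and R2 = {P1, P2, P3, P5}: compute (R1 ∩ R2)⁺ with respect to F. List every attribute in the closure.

R1 ∩ R2 = {P5}.
P5 → P4 applies, adding P4
Closure: {P4, P5}.

P4, P5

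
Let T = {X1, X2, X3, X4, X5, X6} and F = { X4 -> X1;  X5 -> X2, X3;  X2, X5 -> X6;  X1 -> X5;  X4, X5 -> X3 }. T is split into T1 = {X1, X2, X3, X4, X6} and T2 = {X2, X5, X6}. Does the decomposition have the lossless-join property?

Common attributes: T1 ∩ T2 = {X2, X6}.
No dependency enlarges {X2, X6}, so (X2, X6)⁺ = {X2, X6}.
The closure contains neither all of T1 = {X1, X2, X3, X4, X6} nor all of T2 = {X2, X5, X6}, so the common attributes are not a superkey of either fragment. The join is lossy.

No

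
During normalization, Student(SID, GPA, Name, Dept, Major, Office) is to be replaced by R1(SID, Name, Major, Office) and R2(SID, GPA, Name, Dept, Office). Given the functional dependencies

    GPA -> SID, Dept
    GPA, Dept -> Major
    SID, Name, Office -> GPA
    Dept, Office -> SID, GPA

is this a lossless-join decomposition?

Common attributes: R1 ∩ R2 = {SID, Name, Office}.
Closure of {SID, Name, Office}: SID, Name, Office → GPA applies, adding GPA; GPA → SID, Dept applies, adding Dept; GPA, Dept → Major applies, adding Major. So (SID, Name, Office)⁺ = {SID, GPA, Name, Dept, Major, Office}.
This closure contains every attribute of R1, so R1 ∩ R2 → R1. The join is lossless.

Yes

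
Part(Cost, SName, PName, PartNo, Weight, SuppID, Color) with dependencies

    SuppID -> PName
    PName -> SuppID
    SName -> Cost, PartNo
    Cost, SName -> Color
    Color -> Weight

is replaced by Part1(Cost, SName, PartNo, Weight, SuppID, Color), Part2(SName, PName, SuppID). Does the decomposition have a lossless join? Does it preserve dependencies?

lossless and dependency-preserving

Lossless test: (SName, SuppID)⁺ = {Cost, SName, PName, PartNo, Weight, SuppID, Color}, which contains all of one fragment — lossless.
Dependency preservation: every FD's attributes lie within a single fragment, so each can be enforced locally — preserved.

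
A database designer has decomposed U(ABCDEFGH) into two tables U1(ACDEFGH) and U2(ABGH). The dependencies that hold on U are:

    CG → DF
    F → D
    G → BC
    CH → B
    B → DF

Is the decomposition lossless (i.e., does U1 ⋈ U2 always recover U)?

Common attributes: U1 ∩ U2 = {AGH}.
Closure of {AGH}: G → BC applies, adding BC; B → DF applies, adding DF. So (AGH)⁺ = {ABCDFGH}.
This closure contains every attribute of U2, so U1 ∩ U2 → U2. The join is lossless.

Yes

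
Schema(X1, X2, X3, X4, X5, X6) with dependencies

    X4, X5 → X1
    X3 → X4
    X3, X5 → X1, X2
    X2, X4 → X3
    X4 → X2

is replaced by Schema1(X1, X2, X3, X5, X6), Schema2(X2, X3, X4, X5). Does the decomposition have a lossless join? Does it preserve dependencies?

Lossless test: (X2, X3, X5)⁺ = {X1, X2, X3, X4, X5}, which contains all of one fragment — lossless.
Dependency preservation: X4, X5 → X1 is not contained in any single fragment, but the restricted closure of its left-hand side across the fragments still reaches the right-hand side; the remaining FDs each lie inside some fragment. All dependencies are preserved.

lossless and dependency-preserving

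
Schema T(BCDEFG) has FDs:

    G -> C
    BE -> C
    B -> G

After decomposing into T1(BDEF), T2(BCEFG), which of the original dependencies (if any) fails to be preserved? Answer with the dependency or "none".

G → C lies within T2.
BE → C lies within T2.
B → G lies within T2.
Every dependency is enforceable on the fragments, so the decomposition is dependency-preserving.

none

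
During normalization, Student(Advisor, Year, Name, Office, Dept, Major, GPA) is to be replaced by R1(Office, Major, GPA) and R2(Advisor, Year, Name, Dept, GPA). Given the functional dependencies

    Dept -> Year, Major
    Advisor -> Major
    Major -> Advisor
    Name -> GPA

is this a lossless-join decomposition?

Common attributes: R1 ∩ R2 = {GPA}.
No dependency enlarges {GPA}, so (GPA)⁺ = {GPA}.
The closure contains neither all of R1 = {Office, Major, GPA} nor all of R2 = {Advisor, Year, Name, Dept, GPA}, so the common attributes are not a superkey of either fragment. The join is lossy.

No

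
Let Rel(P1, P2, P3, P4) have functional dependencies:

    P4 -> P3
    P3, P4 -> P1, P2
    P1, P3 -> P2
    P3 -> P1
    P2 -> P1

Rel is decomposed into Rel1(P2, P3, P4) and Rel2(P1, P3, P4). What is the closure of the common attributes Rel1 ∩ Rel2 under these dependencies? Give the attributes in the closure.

P1, P2, P3, P4

Rel1 ∩ Rel2 = {P3, P4}.
P3, P4 → P1, P2 applies, adding P1, P2
Closure: {P1, P2, P3, P4}.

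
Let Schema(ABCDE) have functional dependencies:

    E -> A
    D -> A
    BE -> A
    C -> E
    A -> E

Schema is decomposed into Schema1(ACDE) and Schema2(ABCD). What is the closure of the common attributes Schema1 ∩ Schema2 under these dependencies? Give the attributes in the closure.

ACDE

Schema1 ∩ Schema2 = {ACD}.
C → E applies, adding E
Closure: {ACDE}.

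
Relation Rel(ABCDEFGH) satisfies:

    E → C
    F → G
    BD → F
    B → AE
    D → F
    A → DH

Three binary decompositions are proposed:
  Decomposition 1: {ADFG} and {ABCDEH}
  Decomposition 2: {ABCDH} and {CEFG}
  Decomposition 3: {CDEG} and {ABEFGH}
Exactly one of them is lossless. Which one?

Decomposition 1

Decomposition 1: common = {AD}, closure = {ADFGH} → lossless.
Decomposition 2: common = {C}, closure = {C} → lossy.
Decomposition 3: common = {EG}, closure = {CEG} → lossy.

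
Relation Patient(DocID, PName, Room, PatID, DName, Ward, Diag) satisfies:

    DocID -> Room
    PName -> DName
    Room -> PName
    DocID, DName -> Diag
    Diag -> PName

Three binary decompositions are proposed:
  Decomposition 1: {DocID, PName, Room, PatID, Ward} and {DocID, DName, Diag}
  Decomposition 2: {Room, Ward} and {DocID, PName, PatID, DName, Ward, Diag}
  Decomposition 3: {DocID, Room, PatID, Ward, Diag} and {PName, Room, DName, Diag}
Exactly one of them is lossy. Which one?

Decomposition 2

Decomposition 1: common = {DocID}, closure = {DocID, PName, Room, DName, Diag} → lossless.
Decomposition 2: common = {Ward}, closure = {Ward} → lossy.
Decomposition 3: common = {Room, Diag}, closure = {PName, Room, DName, Diag} → lossless.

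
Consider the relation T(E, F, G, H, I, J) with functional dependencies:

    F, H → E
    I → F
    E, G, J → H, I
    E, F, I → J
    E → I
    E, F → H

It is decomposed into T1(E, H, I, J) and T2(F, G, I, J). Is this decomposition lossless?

Common attributes: T1 ∩ T2 = {I, J}.
Closure of {I, J}: I → F applies, adding F. So (I, J)⁺ = {F, I, J}.
The closure contains neither all of T1 = {E, H, I, J} nor all of T2 = {F, G, I, J}, so the common attributes are not a superkey of either fragment. The join is lossy.

No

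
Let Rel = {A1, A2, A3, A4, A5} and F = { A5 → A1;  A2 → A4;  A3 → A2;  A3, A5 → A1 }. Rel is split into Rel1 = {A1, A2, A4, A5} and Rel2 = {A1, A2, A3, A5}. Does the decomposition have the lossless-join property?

Yes

Common attributes: Rel1 ∩ Rel2 = {A1, A2, A5}.
Closure of {A1, A2, A5}: A2 → A4 applies, adding A4. So (A1, A2, A5)⁺ = {A1, A2, A4, A5}.
This closure contains every attribute of Rel1, so Rel1 ∩ Rel2 → Rel1. The join is lossless.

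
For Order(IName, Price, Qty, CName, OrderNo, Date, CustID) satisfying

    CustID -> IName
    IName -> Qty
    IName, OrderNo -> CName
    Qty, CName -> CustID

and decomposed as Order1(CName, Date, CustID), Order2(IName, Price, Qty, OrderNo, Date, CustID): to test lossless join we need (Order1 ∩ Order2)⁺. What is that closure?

Order1 ∩ Order2 = {Date, CustID}.
CustID → IName applies, adding IName
IName → Qty applies, adding Qty
Closure: {IName, Qty, Date, CustID}.

IName, Qty, Date, CustID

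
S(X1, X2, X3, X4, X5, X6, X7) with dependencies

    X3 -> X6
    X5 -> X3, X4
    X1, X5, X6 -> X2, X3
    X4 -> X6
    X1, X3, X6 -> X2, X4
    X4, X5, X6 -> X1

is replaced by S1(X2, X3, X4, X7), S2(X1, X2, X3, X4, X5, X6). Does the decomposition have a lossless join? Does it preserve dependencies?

Lossless test: (X2, X3, X4)⁺ = {X2, X3, X4, X6}, which is a superkey of neither fragment — lossy.
Dependency preservation: every FD's attributes lie within a single fragment, so each can be enforced locally — preserved.

lossy but dependency-preserving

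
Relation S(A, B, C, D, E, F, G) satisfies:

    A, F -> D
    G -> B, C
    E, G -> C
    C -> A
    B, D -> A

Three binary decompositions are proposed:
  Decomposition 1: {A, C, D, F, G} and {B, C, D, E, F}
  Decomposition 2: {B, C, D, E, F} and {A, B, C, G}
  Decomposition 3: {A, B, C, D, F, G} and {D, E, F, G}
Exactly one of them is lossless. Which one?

Decomposition 1: common = {C, D, F}, closure = {A, C, D, F} → lossy.
Decomposition 2: common = {B, C}, closure = {A, B, C} → lossy.
Decomposition 3: common = {D, F, G}, closure = {A, B, C, D, F, G} → lossless.

Decomposition 3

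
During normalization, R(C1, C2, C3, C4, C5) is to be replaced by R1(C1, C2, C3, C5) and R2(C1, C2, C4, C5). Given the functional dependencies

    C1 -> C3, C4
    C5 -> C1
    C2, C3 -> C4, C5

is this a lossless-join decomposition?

Yes

Common attributes: R1 ∩ R2 = {C1, C2, C5}.
Closure of {C1, C2, C5}: C1 → C3, C4 applies, adding C3, C4. So (C1, C2, C5)⁺ = {C1, C2, C3, C4, C5}.
This closure contains every attribute of R1, so R1 ∩ R2 → R1. The join is lossless.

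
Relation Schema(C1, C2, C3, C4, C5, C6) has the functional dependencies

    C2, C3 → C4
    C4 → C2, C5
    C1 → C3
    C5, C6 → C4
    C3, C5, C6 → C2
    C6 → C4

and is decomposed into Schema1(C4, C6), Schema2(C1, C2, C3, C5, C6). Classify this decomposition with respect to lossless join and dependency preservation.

lossless but not dependency-preserving

Lossless test: (C6)⁺ = {C2, C4, C5, C6}, which contains all of one fragment — lossless.
Dependency preservation: the restricted closure of {C2, C3} across the fragments never reaches {C4}, so C2, C3 → C4 cannot be enforced without a join — not preserved.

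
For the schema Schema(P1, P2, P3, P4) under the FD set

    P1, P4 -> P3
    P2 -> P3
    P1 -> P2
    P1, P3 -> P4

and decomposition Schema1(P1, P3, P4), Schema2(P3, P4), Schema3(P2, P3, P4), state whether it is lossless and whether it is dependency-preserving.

Lossless test (chase): applying each FD to every pair of rows produces no changes in the tableau, so no row becomes fully distinguished — the join is lossy.
Dependency preservation: the restricted closure of {P1} across the fragments never reaches {P2}, so P1 → P2 cannot be enforced without a join — not preserved.

lossy and not dependency-preserving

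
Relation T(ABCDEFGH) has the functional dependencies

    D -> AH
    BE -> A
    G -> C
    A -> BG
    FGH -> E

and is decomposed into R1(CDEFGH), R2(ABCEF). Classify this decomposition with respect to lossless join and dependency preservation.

lossy and not dependency-preserving

Lossless test: (CEF)⁺ = {CEF}, which is a superkey of neither fragment — lossy.
Dependency preservation: the restricted closure of {D} across the fragments never reaches {AH}, so D → AH cannot be enforced without a join — not preserved.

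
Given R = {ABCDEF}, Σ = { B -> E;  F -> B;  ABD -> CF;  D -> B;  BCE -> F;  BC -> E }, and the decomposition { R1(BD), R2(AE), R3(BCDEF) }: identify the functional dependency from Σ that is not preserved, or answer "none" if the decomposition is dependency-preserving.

ABD -> CF

Check ABD → CF: no single fragment contains all of {ABCDF}, and the restricted closure of {ABD} across the fragments never reaches {CF}.
B → E is preserved.
F → B is preserved.
D → B is preserved.
BCE → F is preserved.
BC → E is preserved.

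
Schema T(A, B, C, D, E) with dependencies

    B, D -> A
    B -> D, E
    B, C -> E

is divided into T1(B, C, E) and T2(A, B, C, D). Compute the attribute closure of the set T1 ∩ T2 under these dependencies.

A, B, C, D, E

T1 ∩ T2 = {B, C}.
B → D, E applies, adding D, E
B, D → A applies, adding A
Closure: {A, B, C, D, E}.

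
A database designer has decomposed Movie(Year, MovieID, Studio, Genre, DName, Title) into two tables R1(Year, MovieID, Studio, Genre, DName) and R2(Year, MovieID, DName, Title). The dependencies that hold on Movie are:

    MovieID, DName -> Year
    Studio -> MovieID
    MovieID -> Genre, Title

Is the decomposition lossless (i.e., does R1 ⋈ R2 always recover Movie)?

Common attributes: R1 ∩ R2 = {Year, MovieID, DName}.
Closure of {Year, MovieID, DName}: MovieID → Genre, Title applies, adding Genre, Title. So (Year, MovieID, DName)⁺ = {Year, MovieID, Genre, DName, Title}.
This closure contains every attribute of R2, so R1 ∩ R2 → R2. The join is lossless.

Yes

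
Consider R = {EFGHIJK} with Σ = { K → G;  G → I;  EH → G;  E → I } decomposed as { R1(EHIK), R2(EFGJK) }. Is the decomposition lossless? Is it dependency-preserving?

lossy and not dependency-preserving

Lossless test: (EK)⁺ = {EGIK}, which is a superkey of neither fragment — lossy.
Dependency preservation: the restricted closure of {G} across the fragments never reaches {I}, so G → I cannot be enforced without a join — not preserved.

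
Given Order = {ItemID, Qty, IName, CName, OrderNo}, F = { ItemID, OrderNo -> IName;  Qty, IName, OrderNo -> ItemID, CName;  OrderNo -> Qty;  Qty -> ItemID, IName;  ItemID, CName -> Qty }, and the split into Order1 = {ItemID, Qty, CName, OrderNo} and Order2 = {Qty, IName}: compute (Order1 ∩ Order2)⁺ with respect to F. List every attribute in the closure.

Order1 ∩ Order2 = {Qty}.
Qty → ItemID, IName applies, adding ItemID, IName
Closure: {ItemID, Qty, IName}.

ItemID, Qty, IName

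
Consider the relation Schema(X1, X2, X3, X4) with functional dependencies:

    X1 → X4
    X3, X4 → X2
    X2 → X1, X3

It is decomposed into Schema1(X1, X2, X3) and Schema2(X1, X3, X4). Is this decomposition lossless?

Yes

Common attributes: Schema1 ∩ Schema2 = {X1, X3}.
Closure of {X1, X3}: X1 → X4 applies, adding X4; X3, X4 → X2 applies, adding X2. So (X1, X3)⁺ = {X1, X2, X3, X4}.
This closure contains every attribute of Schema1, so Schema1 ∩ Schema2 → Schema1. The join is lossless.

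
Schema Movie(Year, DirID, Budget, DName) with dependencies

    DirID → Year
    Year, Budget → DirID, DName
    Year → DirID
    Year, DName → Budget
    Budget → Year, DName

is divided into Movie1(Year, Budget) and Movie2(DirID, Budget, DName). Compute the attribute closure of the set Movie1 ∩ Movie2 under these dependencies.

Year, DirID, Budget, DName

Movie1 ∩ Movie2 = {Budget}.
Budget → Year, DName applies, adding Year, DName
Year, Budget → DirID, DName applies, adding DirID
Closure: {Year, DirID, Budget, DName}.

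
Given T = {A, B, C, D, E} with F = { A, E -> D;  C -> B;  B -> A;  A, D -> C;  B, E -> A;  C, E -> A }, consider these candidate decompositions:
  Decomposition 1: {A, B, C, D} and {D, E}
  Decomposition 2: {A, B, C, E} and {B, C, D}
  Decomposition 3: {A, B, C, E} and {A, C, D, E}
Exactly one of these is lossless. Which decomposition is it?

Decomposition 3

Decomposition 1: common = {D}, closure = {D} → lossy.
Decomposition 2: common = {B, C}, closure = {A, B, C} → lossy.
Decomposition 3: common = {A, C, E}, closure = {A, B, C, D, E} → lossless.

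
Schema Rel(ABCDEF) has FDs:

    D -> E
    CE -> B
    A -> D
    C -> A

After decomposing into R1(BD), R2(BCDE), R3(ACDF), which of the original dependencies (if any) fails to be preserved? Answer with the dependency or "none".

none

D → E lies within R2.
CE → B lies within R2.
A → D lies within R3.
C → A lies within R3.
Every dependency is enforceable on the fragments, so the decomposition is dependency-preserving.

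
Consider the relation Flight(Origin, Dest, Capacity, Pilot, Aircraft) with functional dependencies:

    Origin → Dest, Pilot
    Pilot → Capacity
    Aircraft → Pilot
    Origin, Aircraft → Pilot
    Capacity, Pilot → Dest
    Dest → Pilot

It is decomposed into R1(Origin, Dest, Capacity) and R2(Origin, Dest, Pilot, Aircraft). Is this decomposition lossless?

Yes

Common attributes: R1 ∩ R2 = {Origin, Dest}.
Closure of {Origin, Dest}: Origin → Dest, Pilot applies, adding Pilot; Pilot → Capacity applies, adding Capacity. So (Origin, Dest)⁺ = {Origin, Dest, Capacity, Pilot}.
This closure contains every attribute of R1, so R1 ∩ R2 → R1. The join is lossless.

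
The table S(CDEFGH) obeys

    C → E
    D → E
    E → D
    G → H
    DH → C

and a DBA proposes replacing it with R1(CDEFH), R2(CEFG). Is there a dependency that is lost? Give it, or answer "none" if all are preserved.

G → H

Check G → H: no single fragment contains all of {GH}, and the restricted closure of {G} across the fragments never reaches {H}.
C → E is preserved.
D → E is preserved.
E → D is preserved.
DH → C is preserved.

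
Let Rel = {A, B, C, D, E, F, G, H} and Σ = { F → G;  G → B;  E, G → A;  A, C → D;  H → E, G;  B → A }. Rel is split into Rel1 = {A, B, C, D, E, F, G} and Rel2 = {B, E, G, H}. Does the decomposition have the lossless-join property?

Common attributes: Rel1 ∩ Rel2 = {B, E, G}.
Closure of {B, E, G}: E, G → A applies, adding A. So (B, E, G)⁺ = {A, B, E, G}.
The closure contains neither all of Rel1 = {A, B, C, D, E, F, G} nor all of Rel2 = {B, E, G, H}, so the common attributes are not a superkey of either fragment. The join is lossy.

No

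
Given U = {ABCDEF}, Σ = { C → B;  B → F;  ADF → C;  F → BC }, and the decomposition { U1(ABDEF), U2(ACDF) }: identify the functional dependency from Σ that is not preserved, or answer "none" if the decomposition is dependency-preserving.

C → B: restricted closure across fragments reaches B.
B → F lies within U1.
ADF → C lies within U2.
F → BC: restricted closure across fragments reaches BC.
Every dependency is enforceable on the fragments, so the decomposition is dependency-preserving.

none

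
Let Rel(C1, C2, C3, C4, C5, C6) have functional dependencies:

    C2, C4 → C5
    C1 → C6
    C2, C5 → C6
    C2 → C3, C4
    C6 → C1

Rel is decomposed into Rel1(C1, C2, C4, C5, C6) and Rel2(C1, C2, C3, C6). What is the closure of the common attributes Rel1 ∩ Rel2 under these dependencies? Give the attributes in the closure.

C1, C2, C3, C4, C5, C6

Rel1 ∩ Rel2 = {C1, C2, C6}.
C2 → C3, C4 applies, adding C3, C4
C2, C4 → C5 applies, adding C5
Closure: {C1, C2, C3, C4, C5, C6}.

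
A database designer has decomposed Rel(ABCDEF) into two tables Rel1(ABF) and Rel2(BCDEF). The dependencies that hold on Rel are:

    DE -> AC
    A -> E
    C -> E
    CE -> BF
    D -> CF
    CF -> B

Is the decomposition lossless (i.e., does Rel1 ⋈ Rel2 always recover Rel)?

Common attributes: Rel1 ∩ Rel2 = {BF}.
No dependency enlarges {BF}, so (BF)⁺ = {BF}.
The closure contains neither all of Rel1 = {ABF} nor all of Rel2 = {BCDEF}, so the common attributes are not a superkey of either fragment. The join is lossy.

No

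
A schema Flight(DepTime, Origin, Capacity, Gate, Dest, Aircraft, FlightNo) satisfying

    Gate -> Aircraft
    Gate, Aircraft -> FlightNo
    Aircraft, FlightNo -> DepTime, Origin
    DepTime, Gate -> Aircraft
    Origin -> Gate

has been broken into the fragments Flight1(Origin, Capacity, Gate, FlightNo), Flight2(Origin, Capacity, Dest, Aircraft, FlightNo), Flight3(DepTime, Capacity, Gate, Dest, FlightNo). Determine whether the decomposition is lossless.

Yes

Chase test. Columns are DepTime, Origin, Capacity, Gate, Dest, Aircraft, FlightNo; row i has aⱼ where attribute j ∈ Flighti, else bᵢⱼ.
Initial tableau (one row per fragment):
  row 1: b11 a2 a3 a4 b15 b16 a7
  row 2: b21 a2 a3 b24 a5 a6 a7
  row 3: a1 b32 a3 a4 a5 b36 a7
Rows 1 and 3 agree on Gate; apply Gate→Aircraft and equate their Aircraft entries.
Rows 1 and 3 agree on Aircraft, FlightNo; apply Aircraft, FlightNo→DepTime, Origin and equate their DepTime, Origin entries.
Rows 1 and 2 agree on Origin; apply Origin→Gate and equate their Gate entries.
Rows 1 and 2 agree on Gate; apply Gate→Aircraft and equate their Aircraft entries.
Rows 1 and 2 agree on Aircraft, FlightNo; apply Aircraft, FlightNo→DepTime, Origin and equate their DepTime, Origin entries.
Row 2 is now all distinguished symbols — the join is lossless.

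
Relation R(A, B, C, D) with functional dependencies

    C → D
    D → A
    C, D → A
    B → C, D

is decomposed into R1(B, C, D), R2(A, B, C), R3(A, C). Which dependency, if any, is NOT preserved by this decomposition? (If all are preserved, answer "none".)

D → A

Check D → A: no single fragment contains all of {A, D}, and the restricted closure of {D} across the fragments never reaches {A}.
C → D is preserved.
C, D → A is preserved.
B → C, D is preserved.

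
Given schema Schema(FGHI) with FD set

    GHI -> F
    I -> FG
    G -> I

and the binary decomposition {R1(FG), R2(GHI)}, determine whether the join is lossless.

Common attributes: R1 ∩ R2 = {G}.
Closure of {G}: G → I applies, adding I; I → FG applies, adding F. So (G)⁺ = {FGI}.
This closure contains every attribute of R1, so R1 ∩ R2 → R1. The join is lossless.

Yes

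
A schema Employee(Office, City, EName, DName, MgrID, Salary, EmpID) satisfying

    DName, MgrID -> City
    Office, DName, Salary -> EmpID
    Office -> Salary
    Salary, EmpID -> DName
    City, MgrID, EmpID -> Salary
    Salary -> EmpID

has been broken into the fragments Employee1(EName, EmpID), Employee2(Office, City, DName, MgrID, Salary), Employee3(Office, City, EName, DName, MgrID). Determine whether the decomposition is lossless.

No

Chase test. Columns are Office, City, EName, DName, MgrID, Salary, EmpID; row i has aⱼ where attribute j ∈ Employeei, else bᵢⱼ.
Initial tableau (one row per fragment):
  row 1: b11 b12 a3 b14 b15 b16 a7
  row 2: a1 a2 b23 a4 a5 a6 b27
  row 3: a1 a2 a3 a4 a5 b36 b37
Rows 2 and 3 agree on Office; apply Office→Salary and equate their Salary entries.
Rows 2 and 3 agree on Salary; apply Salary→EmpID and equate their EmpID entries.
No row becomes fully distinguished — the join is lossy.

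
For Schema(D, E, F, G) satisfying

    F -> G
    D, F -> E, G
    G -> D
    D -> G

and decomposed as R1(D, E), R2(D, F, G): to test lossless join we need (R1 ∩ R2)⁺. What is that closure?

R1 ∩ R2 = {D}.
D → G applies, adding G
Closure: {D, G}.

D, G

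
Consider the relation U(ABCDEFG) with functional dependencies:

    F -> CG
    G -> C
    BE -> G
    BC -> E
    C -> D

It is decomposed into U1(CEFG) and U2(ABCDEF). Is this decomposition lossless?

Yes

Common attributes: U1 ∩ U2 = {CEF}.
Closure of {CEF}: F → CG applies, adding G; C → D applies, adding D. So (CEF)⁺ = {CDEFG}.
This closure contains every attribute of U1, so U1 ∩ U2 → U1. The join is lossless.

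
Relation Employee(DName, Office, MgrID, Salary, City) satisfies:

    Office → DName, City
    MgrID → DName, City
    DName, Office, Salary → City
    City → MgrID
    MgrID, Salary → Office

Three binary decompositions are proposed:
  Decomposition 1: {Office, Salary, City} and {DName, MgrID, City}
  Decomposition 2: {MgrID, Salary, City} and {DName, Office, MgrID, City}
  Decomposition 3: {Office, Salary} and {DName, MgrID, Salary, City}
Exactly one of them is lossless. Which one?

Decomposition 1

Decomposition 1: common = {City}, closure = {DName, MgrID, City} → lossless.
Decomposition 2: common = {MgrID, City}, closure = {DName, MgrID, City} → lossy.
Decomposition 3: common = {Salary}, closure = {Salary} → lossy.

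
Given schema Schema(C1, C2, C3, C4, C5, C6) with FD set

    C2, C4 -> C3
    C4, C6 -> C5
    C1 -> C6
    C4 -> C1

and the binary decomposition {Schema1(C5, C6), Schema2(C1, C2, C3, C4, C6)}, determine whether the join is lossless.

No

Common attributes: Schema1 ∩ Schema2 = {C6}.
No dependency enlarges {C6}, so (C6)⁺ = {C6}.
The closure contains neither all of Schema1 = {C5, C6} nor all of Schema2 = {C1, C2, C3, C4, C6}, so the common attributes are not a superkey of either fragment. The join is lossy.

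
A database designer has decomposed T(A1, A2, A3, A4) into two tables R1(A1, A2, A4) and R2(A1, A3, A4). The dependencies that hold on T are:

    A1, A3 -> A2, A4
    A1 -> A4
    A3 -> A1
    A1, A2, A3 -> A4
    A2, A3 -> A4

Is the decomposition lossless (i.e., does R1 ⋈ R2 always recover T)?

No

Common attributes: R1 ∩ R2 = {A1, A4}.
No dependency enlarges {A1, A4}, so (A1, A4)⁺ = {A1, A4}.
The closure contains neither all of R1 = {A1, A2, A4} nor all of R2 = {A1, A3, A4}, so the common attributes are not a superkey of either fragment. The join is lossy.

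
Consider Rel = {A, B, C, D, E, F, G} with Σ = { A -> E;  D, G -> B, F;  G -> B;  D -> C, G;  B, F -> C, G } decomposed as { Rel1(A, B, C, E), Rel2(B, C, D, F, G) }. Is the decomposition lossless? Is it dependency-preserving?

lossy but dependency-preserving

Lossless test: (B, C)⁺ = {B, C}, which is a superkey of neither fragment — lossy.
Dependency preservation: every FD's attributes lie within a single fragment, so each can be enforced locally — preserved.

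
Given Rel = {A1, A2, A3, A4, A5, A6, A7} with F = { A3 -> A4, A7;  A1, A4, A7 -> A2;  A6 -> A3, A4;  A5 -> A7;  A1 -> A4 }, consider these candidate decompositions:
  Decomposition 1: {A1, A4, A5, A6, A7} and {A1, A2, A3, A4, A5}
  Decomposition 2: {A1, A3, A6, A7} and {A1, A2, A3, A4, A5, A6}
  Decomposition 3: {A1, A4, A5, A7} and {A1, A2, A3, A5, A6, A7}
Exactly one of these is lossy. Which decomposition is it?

Decomposition 1

Decomposition 1: common = {A1, A4, A5}, closure = {A1, A2, A4, A5, A7} → lossy.
Decomposition 2: common = {A1, A3, A6}, closure = {A1, A2, A3, A4, A6, A7} → lossless.
Decomposition 3: common = {A1, A5, A7}, closure = {A1, A2, A4, A5, A7} → lossless.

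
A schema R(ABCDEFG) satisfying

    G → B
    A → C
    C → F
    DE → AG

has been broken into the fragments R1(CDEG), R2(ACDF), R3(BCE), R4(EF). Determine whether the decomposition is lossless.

Chase test. Columns are ABCDEFG; row i has aⱼ where attribute j ∈ Ri, else bᵢⱼ.
Initial tableau (one row per fragment):
  row 1: b11 b12 a3 a4 a5 b16 a7
  row 2: a1 b22 a3 a4 b25 a6 b27
  row 3: b31 a2 a3 b34 a5 b36 b37
  row 4: b41 b42 b43 b44 a5 a6 b47
Rows 1 and 2 agree on C; apply C→F and equate their F entries.
Rows 1 and 3 agree on C; apply C→F and equate their F entries.
No row becomes fully distinguished — the join is lossy.

No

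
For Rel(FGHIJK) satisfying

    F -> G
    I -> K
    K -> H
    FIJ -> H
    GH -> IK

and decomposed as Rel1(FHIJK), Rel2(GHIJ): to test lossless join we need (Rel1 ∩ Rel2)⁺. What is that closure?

Rel1 ∩ Rel2 = {HIJ}.
I → K applies, adding K
Closure: {HIJK}.

HIJK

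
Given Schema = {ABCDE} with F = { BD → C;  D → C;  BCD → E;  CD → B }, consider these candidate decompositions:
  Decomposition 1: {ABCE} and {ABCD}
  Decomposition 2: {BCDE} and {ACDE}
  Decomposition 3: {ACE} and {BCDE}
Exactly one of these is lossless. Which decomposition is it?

Decomposition 2

Decomposition 1: common = {ABC}, closure = {ABC} → lossy.
Decomposition 2: common = {CDE}, closure = {BCDE} → lossless.
Decomposition 3: common = {CE}, closure = {CE} → lossy.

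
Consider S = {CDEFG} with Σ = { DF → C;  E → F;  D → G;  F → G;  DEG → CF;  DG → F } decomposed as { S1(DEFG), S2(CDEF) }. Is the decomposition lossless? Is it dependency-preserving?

Lossless test: (DEF)⁺ = {CDEFG}, which contains all of one fragment — lossless.
Dependency preservation: DEG → CF is not contained in any single fragment, but the restricted closure of its left-hand side across the fragments still reaches the right-hand side; the remaining FDs each lie inside some fragment. All dependencies are preserved.

lossless and dependency-preserving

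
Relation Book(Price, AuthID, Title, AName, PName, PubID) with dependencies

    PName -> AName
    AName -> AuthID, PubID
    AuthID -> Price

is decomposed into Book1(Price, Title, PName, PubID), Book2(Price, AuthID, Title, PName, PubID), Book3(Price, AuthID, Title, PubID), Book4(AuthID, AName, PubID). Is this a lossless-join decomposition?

No

Chase test. Columns are Price, AuthID, Title, AName, PName, PubID; row i has aⱼ where attribute j ∈ Booki, else bᵢⱼ.
Initial tableau (one row per fragment):
  row 1: a1 b12 a3 b14 a5 a6
  row 2: a1 a2 a3 b24 a5 a6
  row 3: a1 a2 a3 b34 b35 a6
  row 4: b41 a2 b43 a4 b45 a6
Rows 1 and 2 agree on PName; apply PName→AName and equate their AName entries.
Rows 1 and 2 agree on AName; apply AName→AuthID, PubID and equate their AuthID, PubID entries.
Rows 1 and 4 agree on AuthID; apply AuthID→Price and equate their Price entries.
No row becomes fully distinguished — the join is lossy.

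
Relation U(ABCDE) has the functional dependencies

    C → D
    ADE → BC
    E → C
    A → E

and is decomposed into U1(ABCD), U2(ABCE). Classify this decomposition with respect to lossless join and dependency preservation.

lossless and dependency-preserving

Lossless test: (ABC)⁺ = {ABCDE}, which contains all of one fragment — lossless.
Dependency preservation: ADE → BC is not contained in any single fragment, but the restricted closure of its left-hand side across the fragments still reaches the right-hand side; the remaining FDs each lie inside some fragment. All dependencies are preserved.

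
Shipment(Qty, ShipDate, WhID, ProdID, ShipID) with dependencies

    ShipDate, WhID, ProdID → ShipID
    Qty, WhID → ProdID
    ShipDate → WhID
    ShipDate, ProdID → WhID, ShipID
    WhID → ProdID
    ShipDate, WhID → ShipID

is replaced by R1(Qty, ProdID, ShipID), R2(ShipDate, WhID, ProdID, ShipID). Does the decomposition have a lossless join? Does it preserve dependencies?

lossy but dependency-preserving

Lossless test: (ProdID, ShipID)⁺ = {ProdID, ShipID}, which is a superkey of neither fragment — lossy.
Dependency preservation: Qty, WhID → ProdID is not contained in any single fragment, but the restricted closure of its left-hand side across the fragments still reaches the right-hand side; the remaining FDs each lie inside some fragment. All dependencies are preserved.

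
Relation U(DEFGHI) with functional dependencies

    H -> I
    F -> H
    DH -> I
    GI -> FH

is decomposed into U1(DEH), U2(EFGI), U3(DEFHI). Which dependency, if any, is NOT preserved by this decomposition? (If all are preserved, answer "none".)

H → I lies within U3.
F → H lies within U3.
DH → I lies within U3.
GI → FH: restricted closure across fragments reaches FH.
Every dependency is enforceable on the fragments, so the decomposition is dependency-preserving.

none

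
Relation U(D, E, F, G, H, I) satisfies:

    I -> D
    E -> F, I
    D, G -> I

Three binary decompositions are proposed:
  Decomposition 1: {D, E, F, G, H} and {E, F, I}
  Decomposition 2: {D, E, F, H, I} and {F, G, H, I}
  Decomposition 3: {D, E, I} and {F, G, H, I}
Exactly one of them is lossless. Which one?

Decomposition 1: common = {E, F}, closure = {D, E, F, I} → lossless.
Decomposition 2: common = {F, H, I}, closure = {D, F, H, I} → lossy.
Decomposition 3: common = {I}, closure = {D, I} → lossy.

Decomposition 1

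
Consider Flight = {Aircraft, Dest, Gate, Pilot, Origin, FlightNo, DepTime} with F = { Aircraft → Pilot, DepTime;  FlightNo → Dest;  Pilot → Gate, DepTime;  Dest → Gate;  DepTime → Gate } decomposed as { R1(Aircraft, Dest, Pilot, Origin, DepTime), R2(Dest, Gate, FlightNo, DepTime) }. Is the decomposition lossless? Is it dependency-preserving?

lossy but dependency-preserving

Lossless test: (Dest, DepTime)⁺ = {Dest, Gate, DepTime}, which is a superkey of neither fragment — lossy.
Dependency preservation: Pilot → Gate, DepTime is not contained in any single fragment, but the restricted closure of its left-hand side across the fragments still reaches the right-hand side; the remaining FDs each lie inside some fragment. All dependencies are preserved.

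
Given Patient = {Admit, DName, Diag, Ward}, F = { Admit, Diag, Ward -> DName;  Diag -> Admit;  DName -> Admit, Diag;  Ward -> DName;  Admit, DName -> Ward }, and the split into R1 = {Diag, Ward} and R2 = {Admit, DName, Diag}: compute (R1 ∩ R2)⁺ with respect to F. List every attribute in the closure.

R1 ∩ R2 = {Diag}.
Diag → Admit applies, adding Admit
Closure: {Admit, Diag}.

Admit, Diag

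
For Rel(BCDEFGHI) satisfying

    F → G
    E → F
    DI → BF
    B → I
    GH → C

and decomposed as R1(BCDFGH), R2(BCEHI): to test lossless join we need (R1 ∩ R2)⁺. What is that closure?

R1 ∩ R2 = {BCH}.
B → I applies, adding I
Closure: {BCHI}.

BCHI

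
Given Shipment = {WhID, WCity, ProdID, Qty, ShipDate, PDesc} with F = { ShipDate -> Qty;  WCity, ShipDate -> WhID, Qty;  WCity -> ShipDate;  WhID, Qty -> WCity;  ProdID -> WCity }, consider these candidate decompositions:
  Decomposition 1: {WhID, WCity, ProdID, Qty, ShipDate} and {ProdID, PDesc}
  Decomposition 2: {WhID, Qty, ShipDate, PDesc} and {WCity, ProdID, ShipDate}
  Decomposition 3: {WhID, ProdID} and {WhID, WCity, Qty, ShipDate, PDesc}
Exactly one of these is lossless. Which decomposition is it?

Decomposition 1

Decomposition 1: common = {ProdID}, closure = {WhID, WCity, ProdID, Qty, ShipDate} → lossless.
Decomposition 2: common = {ShipDate}, closure = {Qty, ShipDate} → lossy.
Decomposition 3: common = {WhID}, closure = {WhID} → lossy.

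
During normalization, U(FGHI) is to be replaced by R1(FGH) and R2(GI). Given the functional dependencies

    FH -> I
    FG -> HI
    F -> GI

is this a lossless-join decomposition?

No

Common attributes: R1 ∩ R2 = {G}.
No dependency enlarges {G}, so (G)⁺ = {G}.
The closure contains neither all of R1 = {FGH} nor all of R2 = {GI}, so the common attributes are not a superkey of either fragment. The join is lossy.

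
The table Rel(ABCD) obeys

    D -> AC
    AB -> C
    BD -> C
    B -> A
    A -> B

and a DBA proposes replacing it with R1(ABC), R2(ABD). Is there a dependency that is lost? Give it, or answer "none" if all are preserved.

D → AC: restricted closure across fragments reaches AC.
AB → C lies within R1.
BD → C: restricted closure across fragments reaches C.
B → A lies within R1.
A → B lies within R1.
Every dependency is enforceable on the fragments, so the decomposition is dependency-preserving.

none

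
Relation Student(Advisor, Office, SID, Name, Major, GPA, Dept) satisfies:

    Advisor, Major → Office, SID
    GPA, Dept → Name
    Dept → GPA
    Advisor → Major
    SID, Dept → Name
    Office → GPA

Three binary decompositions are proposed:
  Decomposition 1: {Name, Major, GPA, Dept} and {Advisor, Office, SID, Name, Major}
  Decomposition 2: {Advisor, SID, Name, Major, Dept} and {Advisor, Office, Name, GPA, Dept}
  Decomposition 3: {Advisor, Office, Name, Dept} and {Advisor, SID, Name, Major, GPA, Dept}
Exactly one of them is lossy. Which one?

Decomposition 1

Decomposition 1: common = {Name, Major}, closure = {Name, Major} → lossy.
Decomposition 2: common = {Advisor, Name, Dept}, closure = {Advisor, Office, SID, Name, Major, GPA, Dept} → lossless.
Decomposition 3: common = {Advisor, Name, Dept}, closure = {Advisor, Office, SID, Name, Major, GPA, Dept} → lossless.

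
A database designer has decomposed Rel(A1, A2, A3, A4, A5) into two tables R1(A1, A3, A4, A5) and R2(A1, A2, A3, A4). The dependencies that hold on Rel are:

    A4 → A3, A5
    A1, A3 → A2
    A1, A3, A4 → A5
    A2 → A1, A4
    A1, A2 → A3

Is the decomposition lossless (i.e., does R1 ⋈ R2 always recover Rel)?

Yes

Common attributes: R1 ∩ R2 = {A1, A3, A4}.
Closure of {A1, A3, A4}: A4 → A3, A5 applies, adding A5; A1, A3 → A2 applies, adding A2. So (A1, A3, A4)⁺ = {A1, A2, A3, A4, A5}.
This closure contains every attribute of R1, so R1 ∩ R2 → R1. The join is lossless.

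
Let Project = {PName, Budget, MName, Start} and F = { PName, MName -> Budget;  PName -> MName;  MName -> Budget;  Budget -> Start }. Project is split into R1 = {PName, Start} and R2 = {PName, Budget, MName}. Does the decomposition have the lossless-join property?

Common attributes: R1 ∩ R2 = {PName}.
Closure of {PName}: PName → MName applies, adding MName; MName → Budget applies, adding Budget; Budget → Start applies, adding Start. So (PName)⁺ = {PName, Budget, MName, Start}.
This closure contains every attribute of R1, so R1 ∩ R2 → R1. The join is lossless.

Yes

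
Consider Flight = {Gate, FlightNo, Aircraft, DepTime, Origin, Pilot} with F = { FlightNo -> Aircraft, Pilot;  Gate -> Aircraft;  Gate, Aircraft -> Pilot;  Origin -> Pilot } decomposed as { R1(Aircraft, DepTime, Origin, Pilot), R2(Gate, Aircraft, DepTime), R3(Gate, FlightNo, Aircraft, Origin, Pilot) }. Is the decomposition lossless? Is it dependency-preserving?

Lossless test (chase): Rows 2 and 3 agree on Gate, Aircraft; apply Gate, Aircraft→Pilot and equate their Pilot entries. No row becomes fully distinguished — the join is lossy.
Dependency preservation: every FD's attributes lie within a single fragment, so each can be enforced locally — preserved.

lossy but dependency-preserving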